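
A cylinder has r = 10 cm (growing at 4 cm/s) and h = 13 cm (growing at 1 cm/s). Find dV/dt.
1140π cm³/s

V = πr²h
dV/dt = 2πrh·dr/dt + πr²·dh/dt
= 2π(10)(13)(4) + π(10)²(1)
= 1140π cm³/s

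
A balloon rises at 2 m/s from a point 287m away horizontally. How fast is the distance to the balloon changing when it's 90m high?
180√90469/90469 ≈ 0.5984 m/s

z² = 287² + y²
z = √(287² + 90²) = √90469
dz/dt = y/z · dy/dt = 90/√90469 · 2 = 180√90469/90469 ≈ 0.5984 m/s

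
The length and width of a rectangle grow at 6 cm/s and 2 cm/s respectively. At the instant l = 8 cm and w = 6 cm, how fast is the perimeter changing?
16 cm/s

P = 2(l + w)
dP/dt = 2(dl/dt + dw/dt) = 2(6 + 2) = 16 cm/s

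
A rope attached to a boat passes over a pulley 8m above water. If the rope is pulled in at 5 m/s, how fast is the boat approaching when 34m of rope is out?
85√273/273 ≈ 5.144 m/s

rope² = x² + 8²
x = √(34² - 8²) = 2√273
dx/dt = (rope/x) · d(rope)/dt = (34/(2√273)) · (-5) = -85√273/273 m/s
The boat approaches at 85√273/273 ≈ 5.144 m/s.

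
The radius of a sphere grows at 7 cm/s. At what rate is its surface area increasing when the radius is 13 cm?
728π cm²/s

S = 4πr²
dS/dt = dS/dr · dr/dt = 8πr · 7
At r = 13: dS/dt = 728π cm²/s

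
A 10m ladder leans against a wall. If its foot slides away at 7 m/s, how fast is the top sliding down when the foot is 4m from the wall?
2√21/3 ≈ 3.055 m/s

x² + y² = 10²
2x·dx/dt + 2y·dy/dt = 0
dy/dt = -x/y · dx/dt = -4/(2√21) · 7 = -2√21/3 m/s
The top is descending at 2√21/3 ≈ 3.055 m/s.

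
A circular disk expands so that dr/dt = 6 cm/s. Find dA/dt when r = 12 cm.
144π cm²/s

A = πr²
dA/dt = 2πr · dr/dt = 2π(12)(6) = 144π cm²/s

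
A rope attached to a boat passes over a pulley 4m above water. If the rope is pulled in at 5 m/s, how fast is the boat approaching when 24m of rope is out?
6√35/7 ≈ 5.071 m/s

rope² = x² + 4²
x = √(24² - 4²) = 4√35
dx/dt = (rope/x) · d(rope)/dt = (24/(4√35)) · (-5) = -6√35/7 m/s
The boat approaches at 6√35/7 ≈ 5.071 m/s.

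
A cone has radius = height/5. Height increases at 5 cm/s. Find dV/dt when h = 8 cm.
64π/5 cm³/s

V = (1/3)π(h/5)²h = πh³/75
dV/dt = πh²/25 · 5
At h = 8: dV/dt = 64π/5 cm³/s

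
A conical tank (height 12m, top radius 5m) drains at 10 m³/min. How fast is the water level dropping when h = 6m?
8/(5π) ≈ 0.5093 m/min

r/h = 5/12, so r = (5/12)h
V = (1/3)πr²h = (1/3)π((5/12)h)²h = (25/432)πh³
dV/dh = (25/144)πh²
dh/dt = (dV/dt)/(dV/dh) = -10/((25/144)π·6²) = -8/(5π) m/min
The level is dropping at 8/(5π) ≈ 0.5093 m/min.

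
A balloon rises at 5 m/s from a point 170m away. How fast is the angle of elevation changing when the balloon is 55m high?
0.026625 rad/s

tan(θ) = y/170
sec²(θ) · dθ/dt = (1/170) · dy/dt
dθ/dt = cos²(θ)/170 · 5 = 170/(170² + 55²) · 5
dθ/dt = 0.026625 rad/s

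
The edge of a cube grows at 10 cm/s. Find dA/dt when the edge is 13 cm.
1560 cm²/s

A = 6s²
dA/dt = 12s · ds/dt = 12·13·10 = 1560 cm²/s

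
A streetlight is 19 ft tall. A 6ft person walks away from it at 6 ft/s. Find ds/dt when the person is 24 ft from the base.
36/13 ft/s

By similar triangles: 19/(x+s) = 6/s
Solving: s = 6x/13
ds/dt = 6/13 · dx/dt = 6/13 · 6 = 36/13 ft/s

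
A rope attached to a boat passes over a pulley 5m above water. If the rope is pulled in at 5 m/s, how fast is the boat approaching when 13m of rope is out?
65/12 ≈ 5.417 m/s

rope² = x² + 5²
x = √(13² - 5²) = 12
dx/dt = (rope/x) · d(rope)/dt = (13/12) · (-5) = -65/12 m/s
The boat approaches at 65/12 ≈ 5.417 m/s.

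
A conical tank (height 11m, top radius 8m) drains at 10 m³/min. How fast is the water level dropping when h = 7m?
605/(1568π) ≈ 0.1228 m/min

r/h = 8/11, so r = (8/11)h
V = (1/3)πr²h = (1/3)π((8/11)h)²h = (64/363)πh³
dV/dh = (64/121)πh²
dh/dt = (dV/dt)/(dV/dh) = -10/((64/121)π·7²) = -605/(1568π) m/min
The level is dropping at 605/(1568π) ≈ 0.1228 m/min.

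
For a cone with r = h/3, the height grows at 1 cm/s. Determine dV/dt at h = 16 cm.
256π/9 cm³/s

V = (1/3)π(h/3)²h = πh³/27
dV/dt = πh²/9 · 1
At h = 16: dV/dt = 256π/9 cm³/s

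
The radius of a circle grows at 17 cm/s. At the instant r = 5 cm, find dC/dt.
34π cm/s

C = 2πr
dC/dt = 2π · dr/dt = 2π · 17 = 34π cm/s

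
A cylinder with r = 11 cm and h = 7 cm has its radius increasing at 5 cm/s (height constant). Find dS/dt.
290π cm²/s

S = 2πrh + 2πr² (lateral + bases)
dS/dt = (2πh + 4πr)·dr/dt = (2π·7 + 4π·11)·5
= 290π cm²/s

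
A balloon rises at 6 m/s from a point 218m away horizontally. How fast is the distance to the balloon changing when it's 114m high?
171√15130/7565 ≈ 2.78 m/s

z² = 218² + y²
z = √(218² + 114²) = 2√15130
dz/dt = y/z · dy/dt = 114/(2√15130) · 6 = 171√15130/7565 ≈ 2.78 m/s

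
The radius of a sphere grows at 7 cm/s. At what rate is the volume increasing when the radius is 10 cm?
2800π cm³/s

V = (4/3)πr³
dV/dt = dV/dr · dr/dt = 4πr² · 7
At r = 10: dV/dt = 2800π cm³/s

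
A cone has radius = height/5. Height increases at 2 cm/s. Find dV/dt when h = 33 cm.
2178π/25 cm³/s

V = (1/3)π(h/5)²h = πh³/75
dV/dt = πh²/25 · 2
At h = 33: dV/dt = 2178π/25 cm³/s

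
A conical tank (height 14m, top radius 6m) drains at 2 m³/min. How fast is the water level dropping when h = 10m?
49/(450π) ≈ 0.03466 m/min

r/h = 6/14, so r = (3/7)h
V = (1/3)πr²h = (1/3)π((3/7)h)²h = (3/49)πh³
dV/dh = (9/49)πh²
dh/dt = (dV/dt)/(dV/dh) = -2/((9/49)π·10²) = -49/(450π) m/min
The level is dropping at 49/(450π) ≈ 0.03466 m/min.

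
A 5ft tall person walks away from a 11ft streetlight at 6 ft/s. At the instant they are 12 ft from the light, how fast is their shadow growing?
5 ft/s

By similar triangles: 11/(x+s) = 5/s
Solving: s = 5x/6
ds/dt = 5/6 · dx/dt = 5/6 · 6 = 5 ft/s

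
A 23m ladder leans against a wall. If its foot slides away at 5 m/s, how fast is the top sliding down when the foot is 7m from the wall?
7√30/24 ≈ 1.598 m/s

x² + y² = 23²
2x·dx/dt + 2y·dy/dt = 0
dy/dt = -x/y · dx/dt = -7/(4√30) · 5 = -7√30/24 m/s
The top is descending at 7√30/24 ≈ 1.598 m/s.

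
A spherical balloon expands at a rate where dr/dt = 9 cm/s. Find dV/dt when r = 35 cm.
44100π cm³/s

V = (4/3)πr³
dV/dt = dV/dr · dr/dt = 4πr² · 9
At r = 35: dV/dt = 44100π cm³/s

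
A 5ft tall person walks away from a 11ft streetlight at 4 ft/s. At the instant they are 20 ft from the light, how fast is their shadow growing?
10/3 ft/s

By similar triangles: 11/(x+s) = 5/s
Solving: s = 5x/6
ds/dt = 5/6 · dx/dt = 5/6 · 4 = 10/3 ft/s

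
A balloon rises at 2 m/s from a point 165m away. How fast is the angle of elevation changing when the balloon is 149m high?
0.006677 rad/s

tan(θ) = y/165
sec²(θ) · dθ/dt = (1/165) · dy/dt
dθ/dt = cos²(θ)/165 · 2 = 165/(165² + 149²) · 2
dθ/dt = 0.006677 rad/s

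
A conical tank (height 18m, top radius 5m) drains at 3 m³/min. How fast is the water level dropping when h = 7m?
972/(1225π) ≈ 0.2526 m/min

r/h = 5/18, so r = (5/18)h
V = (1/3)πr²h = (1/3)π((5/18)h)²h = (25/972)πh³
dV/dh = (25/324)πh²
dh/dt = (dV/dt)/(dV/dh) = -3/((25/324)π·7²) = -972/(1225π) m/min
The level is dropping at 972/(1225π) ≈ 0.2526 m/min.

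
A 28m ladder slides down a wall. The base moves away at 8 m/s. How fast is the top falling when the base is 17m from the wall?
136√55/165 ≈ 6.113 m/s

x² + y² = 28²
2x·dx/dt + 2y·dy/dt = 0
dy/dt = -x/y · dx/dt = -17/(3√55) · 8 = -136√55/165 m/s
The top is descending at 136√55/165 ≈ 6.113 m/s.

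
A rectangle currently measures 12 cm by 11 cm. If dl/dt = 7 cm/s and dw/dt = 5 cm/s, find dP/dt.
24 cm/s

P = 2(l + w)
dP/dt = 2(dl/dt + dw/dt) = 2(7 + 5) = 24 cm/s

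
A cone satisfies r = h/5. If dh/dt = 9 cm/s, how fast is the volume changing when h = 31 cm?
8649π/25 cm³/s

V = (1/3)π(h/5)²h = πh³/75
dV/dt = πh²/25 · 9
At h = 31: dV/dt = 8649π/25 cm³/s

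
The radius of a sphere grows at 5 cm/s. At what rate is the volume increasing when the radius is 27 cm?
14580π cm³/s

V = (4/3)πr³
dV/dt = dV/dr · dr/dt = 4πr² · 5
At r = 27: dV/dt = 14580π cm³/s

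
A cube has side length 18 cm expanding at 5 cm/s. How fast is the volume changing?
4860 cm³/s

V = s³
dV/dt = 3s² · ds/dt = 3·18²·5 = 4860 cm³/s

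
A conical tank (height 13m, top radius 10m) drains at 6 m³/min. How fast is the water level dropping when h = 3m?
169/(150π) ≈ 0.3586 m/min

r/h = 10/13, so r = (10/13)h
V = (1/3)πr²h = (1/3)π((10/13)h)²h = (100/507)πh³
dV/dh = (100/169)πh²
dh/dt = (dV/dt)/(dV/dh) = -6/((100/169)π·3²) = -169/(150π) m/min
The level is dropping at 169/(150π) ≈ 0.3586 m/min.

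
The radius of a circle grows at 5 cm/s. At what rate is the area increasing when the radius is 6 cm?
60π cm²/s

A = πr²
dA/dt = 2πr · dr/dt = 2π(6)(5) = 60π cm²/s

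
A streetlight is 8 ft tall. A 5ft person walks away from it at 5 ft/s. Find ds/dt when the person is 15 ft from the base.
25/3 ft/s

By similar triangles: 8/(x+s) = 5/s
Solving: s = 5x/3
ds/dt = 5/3 · dx/dt = 5/3 · 5 = 25/3 ft/s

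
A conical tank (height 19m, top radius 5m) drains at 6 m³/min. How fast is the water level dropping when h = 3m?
722/(75π) ≈ 3.064 m/min

r/h = 5/19, so r = (5/19)h
V = (1/3)πr²h = (1/3)π((5/19)h)²h = (25/1083)πh³
dV/dh = (25/361)πh²
dh/dt = (dV/dt)/(dV/dh) = -6/((25/361)π·3²) = -722/(75π) m/min
The level is dropping at 722/(75π) ≈ 3.064 m/min.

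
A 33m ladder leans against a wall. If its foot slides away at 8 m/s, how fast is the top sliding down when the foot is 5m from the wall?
10√266/133 ≈ 1.226 m/s

x² + y² = 33²
2x·dx/dt + 2y·dy/dt = 0
dy/dt = -x/y · dx/dt = -5/(2√266) · 8 = -10√266/133 m/s
The top is descending at 10√266/133 ≈ 1.226 m/s.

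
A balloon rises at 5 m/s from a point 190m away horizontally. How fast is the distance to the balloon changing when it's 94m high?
235√11234/11234 ≈ 2.217 m/s

z² = 190² + y²
z = √(190² + 94²) = 2√11234
dz/dt = y/z · dy/dt = 94/(2√11234) · 5 = 235√11234/11234 ≈ 2.217 m/s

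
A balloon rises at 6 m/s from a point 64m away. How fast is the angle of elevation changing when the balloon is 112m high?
0.023077 rad/s

tan(θ) = y/64
sec²(θ) · dθ/dt = (1/64) · dy/dt
dθ/dt = cos²(θ)/64 · 6 = 64/(64² + 112²) · 6
dθ/dt = 0.023077 rad/s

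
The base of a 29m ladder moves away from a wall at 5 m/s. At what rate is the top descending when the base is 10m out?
50√741/741 ≈ 1.837 m/s

x² + y² = 29²
2x·dx/dt + 2y·dy/dt = 0
dy/dt = -x/y · dx/dt = -10/√741 · 5 = -50√741/741 m/s
The top is descending at 50√741/741 ≈ 1.837 m/s.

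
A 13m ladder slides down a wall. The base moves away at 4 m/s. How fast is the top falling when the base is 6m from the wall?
24√133/133 ≈ 2.081 m/s

x² + y² = 13²
2x·dx/dt + 2y·dy/dt = 0
dy/dt = -x/y · dx/dt = -6/√133 · 4 = -24√133/133 m/s
The top is descending at 24√133/133 ≈ 2.081 m/s.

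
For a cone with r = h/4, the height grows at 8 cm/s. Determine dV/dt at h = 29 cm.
841π/2 cm³/s

V = (1/3)π(h/4)²h = πh³/48
dV/dt = πh²/16 · 8
At h = 29: dV/dt = 841π/2 cm³/s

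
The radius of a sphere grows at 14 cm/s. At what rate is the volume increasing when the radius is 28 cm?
43904π cm³/s

V = (4/3)πr³
dV/dt = dV/dr · dr/dt = 4πr² · 14
At r = 28: dV/dt = 43904π cm³/s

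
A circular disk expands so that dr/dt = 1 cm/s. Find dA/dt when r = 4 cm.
8π cm²/s

A = πr²
dA/dt = 2πr · dr/dt = 2π(4)(1) = 8π cm²/s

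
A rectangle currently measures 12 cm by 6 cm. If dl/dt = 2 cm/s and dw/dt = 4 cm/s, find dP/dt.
12 cm/s

P = 2(l + w)
dP/dt = 2(dl/dt + dw/dt) = 2(2 + 4) = 12 cm/s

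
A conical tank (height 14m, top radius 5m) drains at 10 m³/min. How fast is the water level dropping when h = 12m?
49/(90π) ≈ 0.1733 m/min

r/h = 5/14, so r = (5/14)h
V = (1/3)πr²h = (1/3)π((5/14)h)²h = (25/588)πh³
dV/dh = (25/196)πh²
dh/dt = (dV/dt)/(dV/dh) = -10/((25/196)π·12²) = -49/(90π) m/min
The level is dropping at 49/(90π) ≈ 0.1733 m/min.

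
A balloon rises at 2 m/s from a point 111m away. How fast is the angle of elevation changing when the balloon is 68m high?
0.013101 rad/s

tan(θ) = y/111
sec²(θ) · dθ/dt = (1/111) · dy/dt
dθ/dt = cos²(θ)/111 · 2 = 111/(111² + 68²) · 2
dθ/dt = 0.013101 rad/s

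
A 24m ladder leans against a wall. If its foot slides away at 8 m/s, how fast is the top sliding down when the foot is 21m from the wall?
56√15/15 ≈ 14.46 m/s

x² + y² = 24²
2x·dx/dt + 2y·dy/dt = 0
dy/dt = -x/y · dx/dt = -21/(3√15) · 8 = -56√15/15 m/s
The top is descending at 56√15/15 ≈ 14.46 m/s.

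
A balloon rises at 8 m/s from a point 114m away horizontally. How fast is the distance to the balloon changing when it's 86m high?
172√5098/2549 ≈ 4.818 m/s

z² = 114² + y²
z = √(114² + 86²) = 2√5098
dz/dt = y/z · dy/dt = 86/(2√5098) · 8 = 172√5098/2549 ≈ 4.818 m/s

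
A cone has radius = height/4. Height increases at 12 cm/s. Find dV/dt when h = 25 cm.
1875π/4 cm³/s

V = (1/3)π(h/4)²h = πh³/48
dV/dt = πh²/16 · 12
At h = 25: dV/dt = 1875π/4 cm³/s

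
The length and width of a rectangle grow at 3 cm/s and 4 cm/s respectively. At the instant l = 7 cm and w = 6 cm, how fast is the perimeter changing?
14 cm/s

P = 2(l + w)
dP/dt = 2(dl/dt + dw/dt) = 2(3 + 4) = 14 cm/s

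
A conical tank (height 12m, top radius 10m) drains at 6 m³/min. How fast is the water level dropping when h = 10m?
54/(625π) ≈ 0.0275 m/min

r/h = 10/12, so r = (5/6)h
V = (1/3)πr²h = (1/3)π((5/6)h)²h = (25/108)πh³
dV/dh = (25/36)πh²
dh/dt = (dV/dt)/(dV/dh) = -6/((25/36)π·10²) = -54/(625π) m/min
The level is dropping at 54/(625π) ≈ 0.0275 m/min.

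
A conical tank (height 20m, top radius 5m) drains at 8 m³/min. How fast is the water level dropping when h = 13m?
128/(169π) ≈ 0.2411 m/min

r/h = 5/20, so r = (1/4)h
V = (1/3)πr²h = (1/3)π((1/4)h)²h = (1/48)πh³
dV/dh = (1/16)πh²
dh/dt = (dV/dt)/(dV/dh) = -8/((1/16)π·13²) = -128/(169π) m/min
The level is dropping at 128/(169π) ≈ 0.2411 m/min.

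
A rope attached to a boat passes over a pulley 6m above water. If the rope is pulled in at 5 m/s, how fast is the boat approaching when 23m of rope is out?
115√493/493 ≈ 5.179 m/s

rope² = x² + 6²
x = √(23² - 6²) = √493
dx/dt = (rope/x) · d(rope)/dt = (23/√493) · (-5) = -115√493/493 m/s
The boat approaches at 115√493/493 ≈ 5.179 m/s.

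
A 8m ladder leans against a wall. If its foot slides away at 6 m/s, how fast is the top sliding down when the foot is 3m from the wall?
18√55/55 ≈ 2.427 m/s

x² + y² = 8²
2x·dx/dt + 2y·dy/dt = 0
dy/dt = -x/y · dx/dt = -3/√55 · 6 = -18√55/55 m/s
The top is descending at 18√55/55 ≈ 2.427 m/s.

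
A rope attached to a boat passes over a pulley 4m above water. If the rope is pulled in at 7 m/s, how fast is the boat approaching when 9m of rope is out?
63√65/65 ≈ 7.814 m/s

rope² = x² + 4²
x = √(9² - 4²) = √65
dx/dt = (rope/x) · d(rope)/dt = (9/√65) · (-7) = -63√65/65 m/s
The boat approaches at 63√65/65 ≈ 7.814 m/s.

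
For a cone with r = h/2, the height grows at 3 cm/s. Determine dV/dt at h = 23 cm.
1587π/4 cm³/s

V = (1/3)π(h/2)²h = πh³/12
dV/dt = πh²/4 · 3
At h = 23: dV/dt = 1587π/4 cm³/s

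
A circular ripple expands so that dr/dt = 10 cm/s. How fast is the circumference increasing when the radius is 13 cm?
20π cm/s

C = 2πr
dC/dt = 2π · dr/dt = 2π · 10 = 20π cm/s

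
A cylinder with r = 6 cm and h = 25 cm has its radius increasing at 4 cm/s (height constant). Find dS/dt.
296π cm²/s

S = 2πrh + 2πr² (lateral + bases)
dS/dt = (2πh + 4πr)·dr/dt = (2π·25 + 4π·6)·4
= 296π cm²/s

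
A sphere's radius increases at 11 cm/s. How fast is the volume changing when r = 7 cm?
2156π cm³/s

V = (4/3)πr³
dV/dt = dV/dr · dr/dt = 4πr² · 11
At r = 7: dV/dt = 2156π cm³/s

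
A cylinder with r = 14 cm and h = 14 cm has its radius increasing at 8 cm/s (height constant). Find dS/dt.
672π cm²/s

S = 2πrh + 2πr² (lateral + bases)
dS/dt = (2πh + 4πr)·dr/dt = (2π·14 + 4π·14)·8
= 672π cm²/s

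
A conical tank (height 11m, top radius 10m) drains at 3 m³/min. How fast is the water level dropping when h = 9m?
121/(2700π) ≈ 0.01426 m/min

r/h = 10/11, so r = (10/11)h
V = (1/3)πr²h = (1/3)π((10/11)h)²h = (100/363)πh³
dV/dh = (100/121)πh²
dh/dt = (dV/dt)/(dV/dh) = -3/((100/121)π·9²) = -121/(2700π) m/min
The level is dropping at 121/(2700π) ≈ 0.01426 m/min.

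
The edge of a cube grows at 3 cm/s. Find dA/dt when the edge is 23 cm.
828 cm²/s

A = 6s²
dA/dt = 12s · ds/dt = 12·23·3 = 828 cm²/s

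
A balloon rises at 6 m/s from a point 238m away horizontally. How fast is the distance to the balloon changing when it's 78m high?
117√15682/7841 ≈ 1.869 m/s

z² = 238² + y²
z = √(238² + 78²) = 2√15682
dz/dt = y/z · dy/dt = 78/(2√15682) · 6 = 117√15682/7841 ≈ 1.869 m/s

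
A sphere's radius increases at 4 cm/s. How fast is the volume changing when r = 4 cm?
256π cm³/s

V = (4/3)πr³
dV/dt = dV/dr · dr/dt = 4πr² · 4
At r = 4: dV/dt = 256π cm³/s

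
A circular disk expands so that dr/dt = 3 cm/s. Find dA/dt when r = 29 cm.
174π cm²/s

A = πr²
dA/dt = 2πr · dr/dt = 2π(29)(3) = 174π cm²/s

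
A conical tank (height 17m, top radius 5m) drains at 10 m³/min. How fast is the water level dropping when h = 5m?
578/(125π) ≈ 1.472 m/min

r/h = 5/17, so r = (5/17)h
V = (1/3)πr²h = (1/3)π((5/17)h)²h = (25/867)πh³
dV/dh = (25/289)πh²
dh/dt = (dV/dt)/(dV/dh) = -10/((25/289)π·5²) = -578/(125π) m/min
The level is dropping at 578/(125π) ≈ 1.472 m/min.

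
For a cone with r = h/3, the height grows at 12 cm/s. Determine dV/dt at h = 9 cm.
108π cm³/s

V = (1/3)π(h/3)²h = πh³/27
dV/dt = πh²/9 · 12
At h = 9: dV/dt = 108π cm³/s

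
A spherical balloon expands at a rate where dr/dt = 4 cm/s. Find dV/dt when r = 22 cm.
7744π cm³/s

V = (4/3)πr³
dV/dt = dV/dr · dr/dt = 4πr² · 4
At r = 22: dV/dt = 7744π cm³/s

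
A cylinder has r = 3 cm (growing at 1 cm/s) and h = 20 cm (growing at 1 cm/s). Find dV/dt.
129π cm³/s

V = πr²h
dV/dt = 2πrh·dr/dt + πr²·dh/dt
= 2π(3)(20)(1) + π(3)²(1)
= 129π cm³/s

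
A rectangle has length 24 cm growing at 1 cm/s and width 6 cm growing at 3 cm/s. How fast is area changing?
78 cm²/s

A = lw
dA/dt = w·dl/dt + l·dw/dt = 6·1 + 24·3 = 78 cm²/s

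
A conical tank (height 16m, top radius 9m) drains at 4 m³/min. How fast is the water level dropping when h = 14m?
256/(3969π) ≈ 0.02053 m/min

r/h = 9/16, so r = (9/16)h
V = (1/3)πr²h = (1/3)π((9/16)h)²h = (27/256)πh³
dV/dh = (81/256)πh²
dh/dt = (dV/dt)/(dV/dh) = -4/((81/256)π·14²) = -256/(3969π) m/min
The level is dropping at 256/(3969π) ≈ 0.02053 m/min.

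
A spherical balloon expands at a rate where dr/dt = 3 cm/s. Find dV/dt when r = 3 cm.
108π cm³/s

V = (4/3)πr³
dV/dt = dV/dr · dr/dt = 4πr² · 3
At r = 3: dV/dt = 108π cm³/s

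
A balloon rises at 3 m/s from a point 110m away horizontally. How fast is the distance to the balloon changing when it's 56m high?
84√3809/3809 ≈ 1.361 m/s

z² = 110² + y²
z = √(110² + 56²) = 2√3809
dz/dt = y/z · dy/dt = 56/(2√3809) · 3 = 84√3809/3809 ≈ 1.361 m/s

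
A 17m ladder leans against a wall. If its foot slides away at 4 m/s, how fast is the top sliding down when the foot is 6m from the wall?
24√253/253 ≈ 1.509 m/s

x² + y² = 17²
2x·dx/dt + 2y·dy/dt = 0
dy/dt = -x/y · dx/dt = -6/√253 · 4 = -24√253/253 m/s
The top is descending at 24√253/253 ≈ 1.509 m/s.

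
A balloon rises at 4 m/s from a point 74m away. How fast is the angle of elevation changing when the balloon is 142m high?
0.011544 rad/s

tan(θ) = y/74
sec²(θ) · dθ/dt = (1/74) · dy/dt
dθ/dt = cos²(θ)/74 · 4 = 74/(74² + 142²) · 4
dθ/dt = 0.011544 rad/s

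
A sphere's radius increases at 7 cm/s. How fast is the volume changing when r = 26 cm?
18928π cm³/s

V = (4/3)πr³
dV/dt = dV/dr · dr/dt = 4πr² · 7
At r = 26: dV/dt = 18928π cm³/s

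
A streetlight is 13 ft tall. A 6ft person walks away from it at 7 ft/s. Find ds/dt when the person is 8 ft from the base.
6 ft/s

By similar triangles: 13/(x+s) = 6/s
Solving: s = 6x/7
ds/dt = 6/7 · dx/dt = 6/7 · 7 = 6 ft/s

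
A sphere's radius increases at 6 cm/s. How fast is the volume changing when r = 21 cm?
10584π cm³/s

V = (4/3)πr³
dV/dt = dV/dr · dr/dt = 4πr² · 6
At r = 21: dV/dt = 10584π cm³/s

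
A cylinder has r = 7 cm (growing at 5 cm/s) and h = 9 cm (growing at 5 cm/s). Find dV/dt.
875π cm³/s

V = πr²h
dV/dt = 2πrh·dr/dt + πr²·dh/dt
= 2π(7)(9)(5) + π(7)²(5)
= 875π cm³/s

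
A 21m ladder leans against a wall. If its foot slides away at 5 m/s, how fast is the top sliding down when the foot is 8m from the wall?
40√377/377 ≈ 2.06 m/s

x² + y² = 21²
2x·dx/dt + 2y·dy/dt = 0
dy/dt = -x/y · dx/dt = -8/√377 · 5 = -40√377/377 m/s
The top is descending at 40√377/377 ≈ 2.06 m/s.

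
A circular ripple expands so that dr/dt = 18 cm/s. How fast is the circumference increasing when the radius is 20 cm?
36π cm/s

C = 2πr
dC/dt = 2π · dr/dt = 2π · 18 = 36π cm/s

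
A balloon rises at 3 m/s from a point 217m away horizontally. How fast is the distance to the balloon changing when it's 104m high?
312√57905/57905 ≈ 1.297 m/s

z² = 217² + y²
z = √(217² + 104²) = √57905
dz/dt = y/z · dy/dt = 104/√57905 · 3 = 312√57905/57905 ≈ 1.297 m/s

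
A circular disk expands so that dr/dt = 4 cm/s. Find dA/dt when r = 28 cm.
224π cm²/s

A = πr²
dA/dt = 2πr · dr/dt = 2π(28)(4) = 224π cm²/s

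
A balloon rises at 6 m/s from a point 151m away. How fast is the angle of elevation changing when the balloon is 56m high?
0.034931 rad/s

tan(θ) = y/151
sec²(θ) · dθ/dt = (1/151) · dy/dt
dθ/dt = cos²(θ)/151 · 6 = 151/(151² + 56²) · 6
dθ/dt = 0.034931 rad/s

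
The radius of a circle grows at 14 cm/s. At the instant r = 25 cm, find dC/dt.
28π cm/s

C = 2πr
dC/dt = 2π · dr/dt = 2π · 14 = 28π cm/s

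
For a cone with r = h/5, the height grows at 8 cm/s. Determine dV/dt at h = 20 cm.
128π cm³/s

V = (1/3)π(h/5)²h = πh³/75
dV/dt = πh²/25 · 8
At h = 20: dV/dt = 128π cm³/s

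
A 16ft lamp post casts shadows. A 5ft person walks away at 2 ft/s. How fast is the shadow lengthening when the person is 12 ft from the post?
10/11 ft/s

By similar triangles: 16/(x+s) = 5/s
Solving: s = 5x/11
ds/dt = 5/11 · dx/dt = 5/11 · 2 = 10/11 ft/s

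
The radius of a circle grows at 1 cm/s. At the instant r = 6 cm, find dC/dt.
2π cm/s

C = 2πr
dC/dt = 2π · dr/dt = 2π · 1 = 2π cm/s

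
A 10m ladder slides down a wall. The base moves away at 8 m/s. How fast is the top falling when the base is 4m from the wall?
16√21/21 ≈ 3.491 m/s

x² + y² = 10²
2x·dx/dt + 2y·dy/dt = 0
dy/dt = -x/y · dx/dt = -4/(2√21) · 8 = -16√21/21 m/s
The top is descending at 16√21/21 ≈ 3.491 m/s.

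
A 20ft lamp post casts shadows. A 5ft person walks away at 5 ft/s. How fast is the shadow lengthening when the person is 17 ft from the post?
5/3 ft/s

By similar triangles: 20/(x+s) = 5/s
Solving: s = 5x/15
ds/dt = 5/15 · dx/dt = 1/3 · 5 = 5/3 ft/s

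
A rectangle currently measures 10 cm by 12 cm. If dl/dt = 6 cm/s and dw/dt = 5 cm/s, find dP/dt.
22 cm/s

P = 2(l + w)
dP/dt = 2(dl/dt + dw/dt) = 2(6 + 5) = 22 cm/s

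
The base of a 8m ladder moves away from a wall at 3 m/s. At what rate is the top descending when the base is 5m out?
5√39/13 ≈ 2.402 m/s

x² + y² = 8²
2x·dx/dt + 2y·dy/dt = 0
dy/dt = -x/y · dx/dt = -5/√39 · 3 = -5√39/13 m/s
The top is descending at 5√39/13 ≈ 2.402 m/s.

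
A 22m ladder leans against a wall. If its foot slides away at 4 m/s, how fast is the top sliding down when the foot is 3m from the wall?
12√19/95 ≈ 0.5506 m/s

x² + y² = 22²
2x·dx/dt + 2y·dy/dt = 0
dy/dt = -x/y · dx/dt = -3/(5√19) · 4 = -12√19/95 m/s
The top is descending at 12√19/95 ≈ 0.5506 m/s.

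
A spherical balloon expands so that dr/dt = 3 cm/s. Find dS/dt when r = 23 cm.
552π cm²/s

S = 4πr²
dS/dt = dS/dr · dr/dt = 8πr · 3
At r = 23: dS/dt = 552π cm²/s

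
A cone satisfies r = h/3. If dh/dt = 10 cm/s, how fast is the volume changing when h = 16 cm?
2560π/9 cm³/s

V = (1/3)π(h/3)²h = πh³/27
dV/dt = πh²/9 · 10
At h = 16: dV/dt = 2560π/9 cm³/s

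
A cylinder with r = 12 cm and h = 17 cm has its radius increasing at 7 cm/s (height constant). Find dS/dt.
574π cm²/s

S = 2πrh + 2πr² (lateral + bases)
dS/dt = (2πh + 4πr)·dr/dt = (2π·17 + 4π·12)·7
= 574π cm²/s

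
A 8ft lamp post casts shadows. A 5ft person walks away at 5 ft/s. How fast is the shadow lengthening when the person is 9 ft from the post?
25/3 ft/s

By similar triangles: 8/(x+s) = 5/s
Solving: s = 5x/3
ds/dt = 5/3 · dx/dt = 5/3 · 5 = 25/3 ft/s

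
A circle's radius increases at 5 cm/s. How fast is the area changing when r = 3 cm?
30π cm²/s

A = πr²
dA/dt = 2πr · dr/dt = 2π(3)(5) = 30π cm²/s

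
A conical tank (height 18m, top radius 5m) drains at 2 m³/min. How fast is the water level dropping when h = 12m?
9/(50π) ≈ 0.0573 m/min

r/h = 5/18, so r = (5/18)h
V = (1/3)πr²h = (1/3)π((5/18)h)²h = (25/972)πh³
dV/dh = (25/324)πh²
dh/dt = (dV/dt)/(dV/dh) = -2/((25/324)π·12²) = -9/(50π) m/min
The level is dropping at 9/(50π) ≈ 0.0573 m/min.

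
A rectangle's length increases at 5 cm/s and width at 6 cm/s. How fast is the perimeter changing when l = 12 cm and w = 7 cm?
22 cm/s

P = 2(l + w)
dP/dt = 2(dl/dt + dw/dt) = 2(5 + 6) = 22 cm/s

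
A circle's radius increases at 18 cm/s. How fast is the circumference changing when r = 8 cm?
36π cm/s

C = 2πr
dC/dt = 2π · dr/dt = 2π · 18 = 36π cm/s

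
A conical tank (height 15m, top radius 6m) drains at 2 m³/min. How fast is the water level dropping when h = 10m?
1/(8π) ≈ 0.03979 m/min

r/h = 6/15, so r = (2/5)h
V = (1/3)πr²h = (1/3)π((2/5)h)²h = (4/75)πh³
dV/dh = (4/25)πh²
dh/dt = (dV/dt)/(dV/dh) = -2/((4/25)π·10²) = -1/(8π) m/min
The level is dropping at 1/(8π) ≈ 0.03979 m/min.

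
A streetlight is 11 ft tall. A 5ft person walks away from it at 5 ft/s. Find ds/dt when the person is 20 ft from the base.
25/6 ft/s

By similar triangles: 11/(x+s) = 5/s
Solving: s = 5x/6
ds/dt = 5/6 · dx/dt = 5/6 · 5 = 25/6 ft/s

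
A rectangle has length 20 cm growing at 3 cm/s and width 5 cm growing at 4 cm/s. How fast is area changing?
95 cm²/s

A = lw
dA/dt = w·dl/dt + l·dw/dt = 5·3 + 20·4 = 95 cm²/s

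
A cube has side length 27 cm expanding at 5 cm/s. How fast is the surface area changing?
1620 cm²/s

A = 6s²
dA/dt = 12s · ds/dt = 12·27·5 = 1620 cm²/s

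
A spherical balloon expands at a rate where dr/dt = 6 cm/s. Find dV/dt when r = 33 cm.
26136π cm³/s

V = (4/3)πr³
dV/dt = dV/dr · dr/dt = 4πr² · 6
At r = 33: dV/dt = 26136π cm³/s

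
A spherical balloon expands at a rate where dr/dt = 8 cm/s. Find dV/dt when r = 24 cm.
18432π cm³/s

V = (4/3)πr³
dV/dt = dV/dr · dr/dt = 4πr² · 8
At r = 24: dV/dt = 18432π cm³/s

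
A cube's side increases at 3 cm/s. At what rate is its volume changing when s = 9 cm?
729 cm³/s

V = s³
dV/dt = 3s² · ds/dt = 3·9²·3 = 729 cm³/s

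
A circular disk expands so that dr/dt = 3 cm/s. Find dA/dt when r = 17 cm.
102π cm²/s

A = πr²
dA/dt = 2πr · dr/dt = 2π(17)(3) = 102π cm²/s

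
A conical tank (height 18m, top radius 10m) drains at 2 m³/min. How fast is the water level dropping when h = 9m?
2/(25π) ≈ 0.02546 m/min

r/h = 10/18, so r = (5/9)h
V = (1/3)πr²h = (1/3)π((5/9)h)²h = (25/243)πh³
dV/dh = (25/81)πh²
dh/dt = (dV/dt)/(dV/dh) = -2/((25/81)π·9²) = -2/(25π) m/min
The level is dropping at 2/(25π) ≈ 0.02546 m/min.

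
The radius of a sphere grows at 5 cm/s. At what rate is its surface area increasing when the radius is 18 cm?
720π cm²/s

S = 4πr²
dS/dt = dS/dr · dr/dt = 8πr · 5
At r = 18: dS/dt = 720π cm²/s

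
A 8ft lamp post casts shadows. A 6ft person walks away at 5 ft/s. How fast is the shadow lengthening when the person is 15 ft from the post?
15 ft/s

By similar triangles: 8/(x+s) = 6/s
Solving: s = 6x/2
ds/dt = 6/2 · dx/dt = 3 · 5 = 15 ft/s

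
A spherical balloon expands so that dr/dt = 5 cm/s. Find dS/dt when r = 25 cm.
1000π cm²/s

S = 4πr²
dS/dt = dS/dr · dr/dt = 8πr · 5
At r = 25: dS/dt = 1000π cm²/s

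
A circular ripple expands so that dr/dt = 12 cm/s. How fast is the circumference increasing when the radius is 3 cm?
24π cm/s

C = 2πr
dC/dt = 2π · dr/dt = 2π · 12 = 24π cm/s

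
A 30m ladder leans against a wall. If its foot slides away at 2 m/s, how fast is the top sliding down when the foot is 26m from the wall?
13√14/14 ≈ 3.474 m/s

x² + y² = 30²
2x·dx/dt + 2y·dy/dt = 0
dy/dt = -x/y · dx/dt = -26/(4√14) · 2 = -13√14/14 m/s
The top is descending at 13√14/14 ≈ 3.474 m/s.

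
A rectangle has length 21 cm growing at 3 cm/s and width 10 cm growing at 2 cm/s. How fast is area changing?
72 cm²/s

A = lw
dA/dt = w·dl/dt + l·dw/dt = 10·3 + 21·2 = 72 cm²/s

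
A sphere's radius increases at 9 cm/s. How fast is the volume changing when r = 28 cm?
28224π cm³/s

V = (4/3)πr³
dV/dt = dV/dr · dr/dt = 4πr² · 9
At r = 28: dV/dt = 28224π cm³/s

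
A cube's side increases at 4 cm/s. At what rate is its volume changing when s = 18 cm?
3888 cm³/s

V = s³
dV/dt = 3s² · ds/dt = 3·18²·4 = 3888 cm³/s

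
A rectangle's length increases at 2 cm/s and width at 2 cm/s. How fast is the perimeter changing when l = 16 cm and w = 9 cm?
8 cm/s

P = 2(l + w)
dP/dt = 2(dl/dt + dw/dt) = 2(2 + 2) = 8 cm/s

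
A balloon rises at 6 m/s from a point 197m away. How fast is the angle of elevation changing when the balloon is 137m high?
0.020529 rad/s

tan(θ) = y/197
sec²(θ) · dθ/dt = (1/197) · dy/dt
dθ/dt = cos²(θ)/197 · 6 = 197/(197² + 137²) · 6
dθ/dt = 0.020529 rad/s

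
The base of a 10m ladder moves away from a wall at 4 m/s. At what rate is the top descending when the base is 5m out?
4√3/3 ≈ 2.309 m/s

x² + y² = 10²
2x·dx/dt + 2y·dy/dt = 0
dy/dt = -x/y · dx/dt = -5/(5√3) · 4 = -4√3/3 m/s
The top is descending at 4√3/3 ≈ 2.309 m/s.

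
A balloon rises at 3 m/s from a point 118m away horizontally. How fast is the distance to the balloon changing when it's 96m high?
144√5785/5785 ≈ 1.893 m/s

z² = 118² + y²
z = √(118² + 96²) = 2√5785
dz/dt = y/z · dy/dt = 96/(2√5785) · 3 = 144√5785/5785 ≈ 1.893 m/s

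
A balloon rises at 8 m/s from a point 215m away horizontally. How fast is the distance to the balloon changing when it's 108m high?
864√57889/57889 ≈ 3.591 m/s

z² = 215² + y²
z = √(215² + 108²) = √57889
dz/dt = y/z · dy/dt = 108/√57889 · 8 = 864√57889/57889 ≈ 3.591 m/s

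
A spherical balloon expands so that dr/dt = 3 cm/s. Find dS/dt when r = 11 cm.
264π cm²/s

S = 4πr²
dS/dt = dS/dr · dr/dt = 8πr · 3
At r = 11: dS/dt = 264π cm²/s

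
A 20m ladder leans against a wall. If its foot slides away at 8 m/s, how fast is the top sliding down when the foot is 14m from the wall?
56√51/51 ≈ 7.842 m/s

x² + y² = 20²
2x·dx/dt + 2y·dy/dt = 0
dy/dt = -x/y · dx/dt = -14/(2√51) · 8 = -56√51/51 m/s
The top is descending at 56√51/51 ≈ 7.842 m/s.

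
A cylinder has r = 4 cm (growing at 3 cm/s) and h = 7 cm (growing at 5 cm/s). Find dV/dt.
248π cm³/s

V = πr²h
dV/dt = 2πrh·dr/dt + πr²·dh/dt
= 2π(4)(7)(3) + π(4)²(5)
= 248π cm³/s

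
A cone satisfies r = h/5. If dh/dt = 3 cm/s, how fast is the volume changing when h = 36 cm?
3888π/25 cm³/s

V = (1/3)π(h/5)²h = πh³/75
dV/dt = πh²/25 · 3
At h = 36: dV/dt = 3888π/25 cm³/s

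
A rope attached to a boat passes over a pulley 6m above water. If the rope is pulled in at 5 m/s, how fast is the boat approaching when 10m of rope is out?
25/4 = 6.25 m/s

rope² = x² + 6²
x = √(10² - 6²) = 8
dx/dt = (rope/x) · d(rope)/dt = (10/8) · (-5) = -25/4 m/s
The boat approaches at 25/4 = 6.25 m/s.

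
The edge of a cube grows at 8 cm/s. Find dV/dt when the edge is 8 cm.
1536 cm³/s

V = s³
dV/dt = 3s² · ds/dt = 3·8²·8 = 1536 cm³/s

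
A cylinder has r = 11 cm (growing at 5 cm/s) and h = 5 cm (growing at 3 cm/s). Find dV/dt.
913π cm³/s

V = πr²h
dV/dt = 2πrh·dr/dt + πr²·dh/dt
= 2π(11)(5)(5) + π(11)²(3)
= 913π cm³/s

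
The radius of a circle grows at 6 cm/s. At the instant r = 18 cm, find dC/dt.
12π cm/s

C = 2πr
dC/dt = 2π · dr/dt = 2π · 6 = 12π cm/s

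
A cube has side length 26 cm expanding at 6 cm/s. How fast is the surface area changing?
1872 cm²/s

A = 6s²
dA/dt = 12s · ds/dt = 12·26·6 = 1872 cm²/s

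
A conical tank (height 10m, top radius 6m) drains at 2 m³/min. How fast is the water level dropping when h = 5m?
2/(9π) ≈ 0.07074 m/min

r/h = 6/10, so r = (3/5)h
V = (1/3)πr²h = (1/3)π((3/5)h)²h = (3/25)πh³
dV/dh = (9/25)πh²
dh/dt = (dV/dt)/(dV/dh) = -2/((9/25)π·5²) = -2/(9π) m/min
The level is dropping at 2/(9π) ≈ 0.07074 m/min.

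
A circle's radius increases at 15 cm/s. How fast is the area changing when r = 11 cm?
330π cm²/s

A = πr²
dA/dt = 2πr · dr/dt = 2π(11)(15) = 330π cm²/s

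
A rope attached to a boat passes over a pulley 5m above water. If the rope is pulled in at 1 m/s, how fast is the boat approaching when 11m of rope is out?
11√6/24 ≈ 1.123 m/s

rope² = x² + 5²
x = √(11² - 5²) = 4√6
dx/dt = (rope/x) · d(rope)/dt = (11/(4√6)) · (-1) = -11√6/24 m/s
The boat approaches at 11√6/24 ≈ 1.123 m/s.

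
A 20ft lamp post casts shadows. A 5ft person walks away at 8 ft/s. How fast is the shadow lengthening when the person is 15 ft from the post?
8/3 ft/s

By similar triangles: 20/(x+s) = 5/s
Solving: s = 5x/15
ds/dt = 5/15 · dx/dt = 1/3 · 8 = 8/3 ft/s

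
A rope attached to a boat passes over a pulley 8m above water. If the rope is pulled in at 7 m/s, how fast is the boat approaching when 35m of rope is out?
245√129/387 ≈ 7.19 m/s

rope² = x² + 8²
x = √(35² - 8²) = 3√129
dx/dt = (rope/x) · d(rope)/dt = (35/(3√129)) · (-7) = -245√129/387 m/s
The boat approaches at 245√129/387 ≈ 7.19 m/s.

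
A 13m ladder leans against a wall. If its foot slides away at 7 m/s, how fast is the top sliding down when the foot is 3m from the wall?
21√10/40 ≈ 1.66 m/s

x² + y² = 13²
2x·dx/dt + 2y·dy/dt = 0
dy/dt = -x/y · dx/dt = -3/(4√10) · 7 = -21√10/40 m/s
The top is descending at 21√10/40 ≈ 1.66 m/s.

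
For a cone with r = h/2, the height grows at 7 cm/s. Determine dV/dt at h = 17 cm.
2023π/4 cm³/s

V = (1/3)π(h/2)²h = πh³/12
dV/dt = πh²/4 · 7
At h = 17: dV/dt = 2023π/4 cm³/s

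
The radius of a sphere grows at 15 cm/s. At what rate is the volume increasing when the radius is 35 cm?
73500π cm³/s

V = (4/3)πr³
dV/dt = dV/dr · dr/dt = 4πr² · 15
At r = 35: dV/dt = 73500π cm³/s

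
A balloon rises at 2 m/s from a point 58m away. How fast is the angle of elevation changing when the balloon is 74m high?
0.013122 rad/s

tan(θ) = y/58
sec²(θ) · dθ/dt = (1/58) · dy/dt
dθ/dt = cos²(θ)/58 · 2 = 58/(58² + 74²) · 2
dθ/dt = 0.013122 rad/s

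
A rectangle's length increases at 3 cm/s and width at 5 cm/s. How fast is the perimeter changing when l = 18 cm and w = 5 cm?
16 cm/s

P = 2(l + w)
dP/dt = 2(dl/dt + dw/dt) = 2(3 + 5) = 16 cm/s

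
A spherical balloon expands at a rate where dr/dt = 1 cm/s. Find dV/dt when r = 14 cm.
784π cm³/s

V = (4/3)πr³
dV/dt = dV/dr · dr/dt = 4πr² · 1
At r = 14: dV/dt = 784π cm³/s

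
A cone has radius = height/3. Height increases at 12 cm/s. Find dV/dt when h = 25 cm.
2500π/3 cm³/s

V = (1/3)π(h/3)²h = πh³/27
dV/dt = πh²/9 · 12
At h = 25: dV/dt = 2500π/3 cm³/s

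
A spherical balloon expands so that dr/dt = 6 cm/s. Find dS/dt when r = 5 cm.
240π cm²/s

S = 4πr²
dS/dt = dS/dr · dr/dt = 8πr · 6
At r = 5: dS/dt = 240π cm²/s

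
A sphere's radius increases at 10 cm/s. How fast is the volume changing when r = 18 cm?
12960π cm³/s

V = (4/3)πr³
dV/dt = dV/dr · dr/dt = 4πr² · 10
At r = 18: dV/dt = 12960π cm³/s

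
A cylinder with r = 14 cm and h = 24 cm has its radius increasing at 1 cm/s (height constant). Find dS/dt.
104π cm²/s

S = 2πrh + 2πr² (lateral + bases)
dS/dt = (2πh + 4πr)·dr/dt = (2π·24 + 4π·14)·1
= 104π cm²/s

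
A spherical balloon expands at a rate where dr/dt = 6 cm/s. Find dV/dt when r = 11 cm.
2904π cm³/s

V = (4/3)πr³
dV/dt = dV/dr · dr/dt = 4πr² · 6
At r = 11: dV/dt = 2904π cm³/s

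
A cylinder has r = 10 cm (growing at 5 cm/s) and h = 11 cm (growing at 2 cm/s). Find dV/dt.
1300π cm³/s

V = πr²h
dV/dt = 2πrh·dr/dt + πr²·dh/dt
= 2π(10)(11)(5) + π(10)²(2)
= 1300π cm³/s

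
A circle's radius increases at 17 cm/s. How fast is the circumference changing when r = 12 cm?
34π cm/s

C = 2πr
dC/dt = 2π · dr/dt = 2π · 17 = 34π cm/s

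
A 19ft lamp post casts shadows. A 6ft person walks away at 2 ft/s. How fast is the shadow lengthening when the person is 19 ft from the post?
12/13 ft/s

By similar triangles: 19/(x+s) = 6/s
Solving: s = 6x/13
ds/dt = 6/13 · dx/dt = 6/13 · 2 = 12/13 ft/s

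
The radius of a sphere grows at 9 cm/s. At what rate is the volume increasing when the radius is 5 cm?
900π cm³/s

V = (4/3)πr³
dV/dt = dV/dr · dr/dt = 4πr² · 9
At r = 5: dV/dt = 900π cm³/s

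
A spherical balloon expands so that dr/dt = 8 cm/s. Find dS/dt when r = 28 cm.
1792π cm²/s

S = 4πr²
dS/dt = dS/dr · dr/dt = 8πr · 8
At r = 28: dS/dt = 1792π cm²/s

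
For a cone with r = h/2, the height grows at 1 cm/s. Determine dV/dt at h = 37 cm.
1369π/4 cm³/s

V = (1/3)π(h/2)²h = πh³/12
dV/dt = πh²/4 · 1
At h = 37: dV/dt = 1369π/4 cm³/s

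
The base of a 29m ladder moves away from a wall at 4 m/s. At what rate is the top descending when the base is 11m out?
11√5/15 ≈ 1.64 m/s

x² + y² = 29²
2x·dx/dt + 2y·dy/dt = 0
dy/dt = -x/y · dx/dt = -11/(12√5) · 4 = -11√5/15 m/s
The top is descending at 11√5/15 ≈ 1.64 m/s.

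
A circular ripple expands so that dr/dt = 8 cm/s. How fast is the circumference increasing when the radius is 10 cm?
16π cm/s

C = 2πr
dC/dt = 2π · dr/dt = 2π · 8 = 16π cm/s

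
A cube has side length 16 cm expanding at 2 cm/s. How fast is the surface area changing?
384 cm²/s

A = 6s²
dA/dt = 12s · ds/dt = 12·16·2 = 384 cm²/s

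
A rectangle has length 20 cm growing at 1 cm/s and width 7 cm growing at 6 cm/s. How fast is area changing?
127 cm²/s

A = lw
dA/dt = w·dl/dt + l·dw/dt = 7·1 + 20·6 = 127 cm²/s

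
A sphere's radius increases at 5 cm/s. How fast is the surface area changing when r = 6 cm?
240π cm²/s

S = 4πr²
dS/dt = dS/dr · dr/dt = 8πr · 5
At r = 6: dS/dt = 240π cm²/s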